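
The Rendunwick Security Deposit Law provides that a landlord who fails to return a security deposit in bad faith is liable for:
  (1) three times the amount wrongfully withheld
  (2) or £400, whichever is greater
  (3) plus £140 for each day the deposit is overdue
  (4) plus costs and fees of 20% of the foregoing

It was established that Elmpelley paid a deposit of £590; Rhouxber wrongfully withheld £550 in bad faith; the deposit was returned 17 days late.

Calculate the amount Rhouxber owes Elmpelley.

Trebled: 3 × £550 = £1,650
Minimum £400: £1,650 meets the minimum, no increase.
Late-return penalty: 17 × £140 = £2,380
Damages plus late penalty: £1,650 + £2,380 = £4,030
Costs and fees: 20% of £4,030 = £806
Total recovery: £4,030 + £806 = £4,836

Recovery: £4,836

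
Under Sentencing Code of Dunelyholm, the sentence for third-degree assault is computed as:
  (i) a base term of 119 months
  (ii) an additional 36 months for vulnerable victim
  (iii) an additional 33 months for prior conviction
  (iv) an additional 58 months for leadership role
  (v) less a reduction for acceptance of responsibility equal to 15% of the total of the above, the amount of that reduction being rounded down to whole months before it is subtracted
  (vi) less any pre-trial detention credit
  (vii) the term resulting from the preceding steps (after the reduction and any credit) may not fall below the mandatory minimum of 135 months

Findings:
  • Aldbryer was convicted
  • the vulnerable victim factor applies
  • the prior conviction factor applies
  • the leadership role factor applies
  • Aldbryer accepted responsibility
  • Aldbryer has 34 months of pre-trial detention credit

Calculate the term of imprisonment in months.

176 months

Vulnerable victim enhancement: +36 months
Prior conviction enhancement: +33 months
Leadership role enhancement: +58 months
Adjusted term: 119 months + 36 months + 33 months + 58 months = 246 months
Acceptance of responsibility reduction: 15% of 246 months = 36 months (rounded down)
After reduction: 246 − 36 = 210 months
Less pre-trial detention credit: 210 months − 34 months = 176 months
Minimum 135 months: 176 months meets the minimum, no increase.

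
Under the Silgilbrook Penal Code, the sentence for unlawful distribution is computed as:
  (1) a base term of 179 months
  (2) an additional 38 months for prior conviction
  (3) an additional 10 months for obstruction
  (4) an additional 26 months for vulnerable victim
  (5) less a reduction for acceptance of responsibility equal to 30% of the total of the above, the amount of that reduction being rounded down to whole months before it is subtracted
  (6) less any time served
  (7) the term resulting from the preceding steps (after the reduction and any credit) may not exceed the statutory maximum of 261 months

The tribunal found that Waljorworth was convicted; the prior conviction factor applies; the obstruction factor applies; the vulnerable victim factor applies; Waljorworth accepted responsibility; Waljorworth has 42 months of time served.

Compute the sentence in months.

Prior conviction enhancement: +38 months
Obstruction enhancement: +10 months
Vulnerable victim enhancement: +26 months
Adjusted term: 179 months + 38 months + 10 months + 26 months = 253 months
Acceptance of responsibility reduction: 30% of 253 months = 75 months (rounded down)
After reduction: 253 − 75 = 178 months
Less time served: 178 months − 42 months = 136 months
Cap at 261 months: 136 months is within the cap, no reduction.

136 months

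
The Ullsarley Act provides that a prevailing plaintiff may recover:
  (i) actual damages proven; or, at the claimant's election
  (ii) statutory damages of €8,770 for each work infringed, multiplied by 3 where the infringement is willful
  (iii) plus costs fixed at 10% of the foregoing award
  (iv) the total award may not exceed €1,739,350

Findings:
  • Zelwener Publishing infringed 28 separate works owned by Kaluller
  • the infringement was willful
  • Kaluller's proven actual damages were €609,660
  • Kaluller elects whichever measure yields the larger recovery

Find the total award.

Statutory damages: 28 × €8,770 = €245,560
Trebled: 3 × €245,560 = €736,680
Greater of actual damages (€609,660) or enhanced statutory damages (€736,680): €736,680
Costs: 10% of €736,680 = €73,668
Award plus costs: €736,680 + €73,668 = €810,348
Cap at €1,739,350: €810,348 is within the cap, no reduction.

€810,348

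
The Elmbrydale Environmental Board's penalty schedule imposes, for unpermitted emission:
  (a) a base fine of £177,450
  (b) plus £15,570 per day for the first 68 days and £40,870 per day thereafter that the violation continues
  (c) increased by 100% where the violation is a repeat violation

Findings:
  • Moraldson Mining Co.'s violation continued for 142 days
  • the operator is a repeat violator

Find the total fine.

Civil penalty: £8,521,180

First 68 days: 68 × £15,570 = £1,058,760
Remaining days: (142 − 68) × £40,870 = £3,024,380
Per-day component: £1,058,760 + £3,024,380 = £4,083,140
Base plus per-day: £177,450 + £4,083,140 = £4,260,590
Enhancement: 100% of £4,260,590 = £4,260,590
Enhanced fine: £4,260,590 + £4,260,590 = £8,521,180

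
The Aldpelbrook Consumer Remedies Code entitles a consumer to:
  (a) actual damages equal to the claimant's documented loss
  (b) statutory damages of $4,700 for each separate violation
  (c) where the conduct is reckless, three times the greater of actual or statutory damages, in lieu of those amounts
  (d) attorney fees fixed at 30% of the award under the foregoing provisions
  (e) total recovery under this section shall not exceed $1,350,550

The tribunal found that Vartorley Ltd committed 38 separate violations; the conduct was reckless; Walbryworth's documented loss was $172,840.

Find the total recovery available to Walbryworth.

Statutory damages: 38 × $4,700 = $178,600
Greater of actual damages ($172,840) or statutory damages ($178,600): $178,600
Trebled: 3 × $178,600 = $535,800
Attorney fees: 30% of $535,800 = $160,740
Total before cap: $535,800 + $160,740 = $696,540
Cap at $1,350,550: $696,540 is within the cap, no reduction.

Total recovery: $696,540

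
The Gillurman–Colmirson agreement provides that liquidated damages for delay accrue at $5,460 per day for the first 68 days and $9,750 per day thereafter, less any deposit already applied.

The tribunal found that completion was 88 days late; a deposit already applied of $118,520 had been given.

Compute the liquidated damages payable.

First 68 days: 68 × $5,460 = $371,280
Remaining days: (88 − 68) × $9,750 = $195,000
Accrued per-day damages: $371,280 + $195,000 = $566,280
Less deposit already applied: $566,280 − $118,520 = $447,760

$447,760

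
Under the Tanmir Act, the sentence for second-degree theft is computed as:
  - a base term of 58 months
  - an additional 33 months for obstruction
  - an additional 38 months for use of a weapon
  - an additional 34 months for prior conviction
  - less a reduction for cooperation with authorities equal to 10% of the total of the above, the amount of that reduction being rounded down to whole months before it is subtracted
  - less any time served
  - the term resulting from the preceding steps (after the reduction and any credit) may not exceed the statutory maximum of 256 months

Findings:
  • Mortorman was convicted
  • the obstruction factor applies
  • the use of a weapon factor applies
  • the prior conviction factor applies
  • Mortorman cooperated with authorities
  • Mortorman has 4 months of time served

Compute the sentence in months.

Sentence: 143 months

Obstruction enhancement: +33 months
Use of a weapon enhancement: +38 months
Prior conviction enhancement: +34 months
Adjusted term: 58 months + 33 months + 38 months + 34 months = 163 months
Cooperation with authorities reduction: 10% of 163 months = 16 months (rounded down)
After reduction: 163 − 16 = 147 months
Less time served: 147 months − 4 months = 143 months
Cap at 256 months: 143 months is within the cap, no reduction.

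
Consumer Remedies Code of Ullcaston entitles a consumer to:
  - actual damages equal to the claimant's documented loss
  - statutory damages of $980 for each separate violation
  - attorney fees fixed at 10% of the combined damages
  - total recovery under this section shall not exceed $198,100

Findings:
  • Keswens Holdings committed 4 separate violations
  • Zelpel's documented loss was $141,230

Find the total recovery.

Statutory damages: 4 × $980 = $3,920
Combined damages: $141,230 + $3,920 = $145,150
Attorney fees: 10% of $145,150 = $14,515
Total before cap: $145,150 + $14,515 = $159,665
Cap at $198,100: $159,665 is within the cap, no reduction.

$159,665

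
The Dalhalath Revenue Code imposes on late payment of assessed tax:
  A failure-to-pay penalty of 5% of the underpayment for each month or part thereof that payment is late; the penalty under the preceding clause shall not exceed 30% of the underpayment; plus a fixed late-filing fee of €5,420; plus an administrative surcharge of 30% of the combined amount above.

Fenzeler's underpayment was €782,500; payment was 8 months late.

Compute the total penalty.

€312,221

Accrued rate: 5% × 8 = 40%, capped at 30% → 30%
Failure-to-pay penalty: 30% of €782,500 = €234,750
Penalty before surcharge: €234,750 + €5,420 = €240,170
Administrative surcharge: 30% of €240,170 = €72,051
Total penalty: €240,170 + €72,051 = €312,221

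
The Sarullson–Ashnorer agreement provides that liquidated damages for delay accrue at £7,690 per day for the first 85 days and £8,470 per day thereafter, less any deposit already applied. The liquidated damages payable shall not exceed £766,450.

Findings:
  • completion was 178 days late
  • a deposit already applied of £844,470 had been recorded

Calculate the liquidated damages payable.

£596,890

First 85 days: 85 × £7,690 = £653,650
Remaining days: (178 − 85) × £8,470 = £787,710
Accrued per-day damages: £653,650 + £787,710 = £1,441,360
Less deposit already applied: £1,441,360 − £844,470 = £596,890
Cap at £766,450: £596,890 is within the cap, no reduction.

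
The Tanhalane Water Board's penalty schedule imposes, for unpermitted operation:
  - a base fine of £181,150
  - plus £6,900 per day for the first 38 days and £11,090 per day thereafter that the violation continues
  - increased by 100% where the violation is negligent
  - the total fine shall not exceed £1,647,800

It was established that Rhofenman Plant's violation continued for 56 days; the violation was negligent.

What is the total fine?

First 38 days: 38 × £6,900 = £262,200
Remaining days: (56 − 38) × £11,090 = £199,620
Per-day component: £262,200 + £199,620 = £461,820
Base plus per-day: £181,150 + £461,820 = £642,970
Enhancement: 100% of £642,970 = £642,970
Enhanced fine: £642,970 + £642,970 = £1,285,940
Cap at £1,647,800: £1,285,940 is within the cap, no reduction.

£1,285,940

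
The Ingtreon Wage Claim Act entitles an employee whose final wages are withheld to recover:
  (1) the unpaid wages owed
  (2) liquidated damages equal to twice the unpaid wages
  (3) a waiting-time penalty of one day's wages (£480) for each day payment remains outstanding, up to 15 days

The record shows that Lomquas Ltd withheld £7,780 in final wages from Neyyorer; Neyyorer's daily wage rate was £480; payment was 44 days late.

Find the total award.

Doubled: 2 × £7,780 = £15,560
Penalty days: min(44, 15) = 15
Waiting-time penalty: 15 × £480 = £7,200
Total award: £7,780 + £15,560 + £7,200 = £30,540

£30,540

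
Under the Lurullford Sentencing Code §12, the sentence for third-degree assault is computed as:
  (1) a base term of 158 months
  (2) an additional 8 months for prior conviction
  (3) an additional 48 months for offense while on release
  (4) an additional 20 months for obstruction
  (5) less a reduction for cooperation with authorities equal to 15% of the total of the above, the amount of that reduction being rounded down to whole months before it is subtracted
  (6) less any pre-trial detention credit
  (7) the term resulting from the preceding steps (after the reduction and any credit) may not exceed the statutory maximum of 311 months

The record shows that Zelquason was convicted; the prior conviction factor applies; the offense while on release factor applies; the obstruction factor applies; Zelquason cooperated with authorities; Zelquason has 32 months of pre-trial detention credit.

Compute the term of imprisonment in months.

Prior conviction enhancement: +8 months
Offense while on release enhancement: +48 months
Obstruction enhancement: +20 months
Adjusted term: 158 months + 8 months + 48 months + 20 months = 234 months
Cooperation with authorities reduction: 15% of 234 months = 35 months (rounded down)
After reduction: 234 − 35 = 199 months
Less pre-trial detention credit: 199 months − 32 months = 167 months
Cap at 311 months: 167 months is within the cap, no reduction.

167 months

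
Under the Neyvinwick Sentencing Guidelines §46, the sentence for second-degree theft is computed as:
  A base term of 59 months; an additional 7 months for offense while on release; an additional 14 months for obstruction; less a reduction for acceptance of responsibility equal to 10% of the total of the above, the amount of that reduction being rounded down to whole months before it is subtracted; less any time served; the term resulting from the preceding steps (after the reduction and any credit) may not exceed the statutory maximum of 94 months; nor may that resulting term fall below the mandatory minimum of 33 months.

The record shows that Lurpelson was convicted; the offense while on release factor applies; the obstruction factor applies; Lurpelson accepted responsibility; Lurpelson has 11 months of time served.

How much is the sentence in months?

61 months

Offense while on release enhancement: +7 months
Obstruction enhancement: +14 months
Adjusted term: 59 months + 7 months + 14 months = 80 months
Acceptance of responsibility reduction: 10% of 80 months = 8 months (rounded down)
After reduction: 80 − 8 = 72 months
Less time served: 72 months − 11 months = 61 months
Cap at 94 months: 61 months is within the cap, no reduction.
Minimum 33 months: 61 months meets the minimum, no increase.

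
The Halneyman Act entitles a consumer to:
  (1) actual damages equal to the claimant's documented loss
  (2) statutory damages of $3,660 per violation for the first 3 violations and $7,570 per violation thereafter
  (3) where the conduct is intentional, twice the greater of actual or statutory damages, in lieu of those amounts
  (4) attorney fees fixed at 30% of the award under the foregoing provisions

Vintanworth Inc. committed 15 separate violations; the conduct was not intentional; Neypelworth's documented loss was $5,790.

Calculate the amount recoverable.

$139,893

First 3 violations: 3 × $3,660 = $10,980
Remaining violations: (15 − 3) × $7,570 = $90,840
Statutory damages: $10,980 + $90,840 = $101,820
Conduct not intentional: the in-lieu enhancement does not apply.
Actual plus statutory damages: $5,790 + $101,820 = $107,610
Attorney fees: 30% of $107,610 = $32,283
Total recovery: $107,610 + $32,283 = $139,893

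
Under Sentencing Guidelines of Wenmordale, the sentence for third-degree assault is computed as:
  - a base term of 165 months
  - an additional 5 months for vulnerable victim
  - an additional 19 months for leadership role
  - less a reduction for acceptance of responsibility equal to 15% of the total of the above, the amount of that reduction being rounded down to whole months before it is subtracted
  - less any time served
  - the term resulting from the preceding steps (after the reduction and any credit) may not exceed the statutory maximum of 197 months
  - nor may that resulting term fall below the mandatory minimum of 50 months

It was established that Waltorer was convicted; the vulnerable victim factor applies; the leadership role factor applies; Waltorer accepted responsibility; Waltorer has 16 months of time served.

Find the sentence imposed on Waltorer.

145 months

Vulnerable victim enhancement: +5 months
Leadership role enhancement: +19 months
Adjusted term: 165 months + 5 months + 19 months = 189 months
Acceptance of responsibility reduction: 15% of 189 months = 28 months (rounded down)
After reduction: 189 − 28 = 161 months
Less time served: 161 months − 16 months = 145 months
Cap at 197 months: 145 months is within the cap, no reduction.
Minimum 50 months: 145 months meets the minimum, no increase.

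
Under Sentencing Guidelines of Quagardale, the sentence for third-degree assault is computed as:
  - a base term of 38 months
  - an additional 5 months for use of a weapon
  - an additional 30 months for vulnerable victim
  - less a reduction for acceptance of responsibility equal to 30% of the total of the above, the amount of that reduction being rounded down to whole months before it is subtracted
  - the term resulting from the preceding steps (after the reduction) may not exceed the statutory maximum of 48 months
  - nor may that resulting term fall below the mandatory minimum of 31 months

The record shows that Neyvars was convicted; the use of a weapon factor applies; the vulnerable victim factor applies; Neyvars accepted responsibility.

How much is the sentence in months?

Use of a weapon enhancement: +5 months
Vulnerable victim enhancement: +30 months
Adjusted term: 38 months + 5 months + 30 months = 73 months
Acceptance of responsibility reduction: 30% of 73 months = 21 months (rounded down)
After reduction: 73 − 21 = 52 months
Cap at 48 months: 52 months exceeds the cap → 48 months
Minimum 31 months: 48 months meets the minimum, no increase.

48 months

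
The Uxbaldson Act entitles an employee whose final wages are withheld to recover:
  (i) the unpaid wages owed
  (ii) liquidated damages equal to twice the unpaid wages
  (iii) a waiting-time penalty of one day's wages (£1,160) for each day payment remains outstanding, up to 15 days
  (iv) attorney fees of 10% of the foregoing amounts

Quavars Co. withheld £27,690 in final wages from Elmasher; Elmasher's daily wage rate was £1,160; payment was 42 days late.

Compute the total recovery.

Total award: £110,517

Doubled: 2 × £27,690 = £55,380
Penalty days: min(42, 15) = 15
Waiting-time penalty: 15 × £1,160 = £17,400
Subtotal: £27,690 + £55,380 + £17,400 = £100,470
Attorney fees: 10% of £100,470 = £10,047
Total award: £100,470 + £10,047 = £110,517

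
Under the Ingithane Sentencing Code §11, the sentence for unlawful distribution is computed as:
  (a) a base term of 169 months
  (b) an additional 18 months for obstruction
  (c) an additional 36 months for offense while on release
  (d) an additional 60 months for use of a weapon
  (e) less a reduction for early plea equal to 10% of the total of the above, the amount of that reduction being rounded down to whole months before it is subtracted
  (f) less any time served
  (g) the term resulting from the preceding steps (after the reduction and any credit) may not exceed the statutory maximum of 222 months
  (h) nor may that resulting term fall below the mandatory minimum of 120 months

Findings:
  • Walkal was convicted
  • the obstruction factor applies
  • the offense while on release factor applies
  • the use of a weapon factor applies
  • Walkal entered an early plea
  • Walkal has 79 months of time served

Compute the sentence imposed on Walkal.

Obstruction enhancement: +18 months
Offense while on release enhancement: +36 months
Use of a weapon enhancement: +60 months
Adjusted term: 169 months + 18 months + 36 months + 60 months = 283 months
Early plea reduction: 10% of 283 months = 28 months (rounded down)
After reduction: 283 − 28 = 255 months
Less time served: 255 months − 79 months = 176 months
Cap at 222 months: 176 months is within the cap, no reduction.
Minimum 120 months: 176 months meets the minimum, no increase.

176 months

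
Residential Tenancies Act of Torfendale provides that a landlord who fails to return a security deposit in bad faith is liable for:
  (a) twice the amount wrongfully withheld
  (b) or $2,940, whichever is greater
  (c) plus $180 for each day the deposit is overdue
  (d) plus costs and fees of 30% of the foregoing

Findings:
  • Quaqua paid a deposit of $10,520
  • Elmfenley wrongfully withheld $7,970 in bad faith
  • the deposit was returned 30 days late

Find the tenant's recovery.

Doubled: 2 × $7,970 = $15,940
Minimum $2,940: $15,940 meets the minimum, no increase.
Late-return penalty: 30 × $180 = $5,400
Damages plus late penalty: $15,940 + $5,400 = $21,340
Costs and fees: 30% of $21,340 = $6,402
Total recovery: $21,340 + $6,402 = $27,742

$27,742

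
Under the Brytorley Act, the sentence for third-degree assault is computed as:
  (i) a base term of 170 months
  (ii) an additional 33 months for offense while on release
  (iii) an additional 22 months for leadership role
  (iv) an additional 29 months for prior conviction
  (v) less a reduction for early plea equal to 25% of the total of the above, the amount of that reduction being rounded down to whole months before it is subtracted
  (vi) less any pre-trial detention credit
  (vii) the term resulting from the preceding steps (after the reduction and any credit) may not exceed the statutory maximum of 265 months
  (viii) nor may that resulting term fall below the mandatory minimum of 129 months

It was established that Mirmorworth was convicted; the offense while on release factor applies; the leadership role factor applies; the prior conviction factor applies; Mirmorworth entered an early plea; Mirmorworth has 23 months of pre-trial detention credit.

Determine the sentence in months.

168 months

Offense while on release enhancement: +33 months
Leadership role enhancement: +22 months
Prior conviction enhancement: +29 months
Adjusted term: 170 months + 33 months + 22 months + 29 months = 254 months
Early plea reduction: 25% of 254 months = 63 months (rounded down)
After reduction: 254 − 63 = 191 months
Less pre-trial detention credit: 191 months − 23 months = 168 months
Cap at 265 months: 168 months is within the cap, no reduction.
Minimum 129 months: 168 months meets the minimum, no increase.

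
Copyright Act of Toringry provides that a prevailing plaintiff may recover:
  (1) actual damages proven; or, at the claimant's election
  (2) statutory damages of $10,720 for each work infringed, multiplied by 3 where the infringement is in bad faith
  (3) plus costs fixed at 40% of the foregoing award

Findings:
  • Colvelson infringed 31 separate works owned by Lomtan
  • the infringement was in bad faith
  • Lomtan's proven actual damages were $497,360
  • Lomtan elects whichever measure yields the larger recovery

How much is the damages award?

$1,395,744

Statutory damages: 31 × $10,720 = $332,320
Trebled: 3 × $332,320 = $996,960
Greater of actual damages ($497,360) or enhanced statutory damages ($996,960): $996,960
Costs: 40% of $996,960 = $398,784
Award plus costs: $996,960 + $398,784 = $1,395,744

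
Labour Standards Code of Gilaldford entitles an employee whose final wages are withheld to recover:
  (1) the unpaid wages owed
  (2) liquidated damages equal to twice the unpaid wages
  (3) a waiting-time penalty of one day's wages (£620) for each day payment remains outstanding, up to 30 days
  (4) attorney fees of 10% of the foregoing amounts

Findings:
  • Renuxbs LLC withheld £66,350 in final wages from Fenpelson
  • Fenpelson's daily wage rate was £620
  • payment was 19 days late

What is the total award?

Doubled: 2 × £66,350 = £132,700
Penalty days: min(19, 30) = 19
Waiting-time penalty: 19 × £620 = £11,780
Subtotal: £66,350 + £132,700 + £11,780 = £210,830
Attorney fees: 10% of £210,830 = £21,083
Total award: £210,830 + £21,083 = £231,913

£231,913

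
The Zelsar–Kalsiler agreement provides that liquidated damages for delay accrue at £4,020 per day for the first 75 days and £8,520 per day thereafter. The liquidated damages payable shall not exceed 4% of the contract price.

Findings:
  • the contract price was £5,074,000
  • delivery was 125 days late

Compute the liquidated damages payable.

£202,960

First 75 days: 75 × £4,020 = £301,500
Remaining days: (125 − 75) × £8,520 = £426,000
Accrued per-day damages: £301,500 + £426,000 = £727,500
Cap: 4% of £5,074,000 = £202,960
Cap at £202,960: £727,500 exceeds the cap → £202,960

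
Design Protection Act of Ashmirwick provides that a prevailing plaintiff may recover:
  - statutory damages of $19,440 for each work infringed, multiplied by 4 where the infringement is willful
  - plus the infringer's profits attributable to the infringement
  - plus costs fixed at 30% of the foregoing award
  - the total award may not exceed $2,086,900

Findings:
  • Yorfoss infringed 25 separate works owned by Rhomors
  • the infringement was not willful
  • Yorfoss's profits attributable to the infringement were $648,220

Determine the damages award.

$1,474,486

Statutory damages: 25 × $19,440 = $486,000
Infringement not willful: no ×4 enhancement.
Combined award: $486,000 + $648,220 = $1,134,220
Costs: 30% of $1,134,220 = $340,266
Award plus costs: $1,134,220 + $340,266 = $1,474,486
Cap at $2,086,900: $1,474,486 is within the cap, no reduction.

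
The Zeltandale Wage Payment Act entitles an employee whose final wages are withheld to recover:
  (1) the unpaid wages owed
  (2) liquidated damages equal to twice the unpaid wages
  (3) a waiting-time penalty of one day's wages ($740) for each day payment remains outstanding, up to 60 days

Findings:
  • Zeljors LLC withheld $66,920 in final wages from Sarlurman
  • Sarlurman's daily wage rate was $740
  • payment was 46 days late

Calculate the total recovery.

Doubled: 2 × $66,920 = $133,840
Penalty days: min(46, 60) = 46
Waiting-time penalty: 46 × $740 = $34,040
Total award: $66,920 + $133,840 + $34,040 = $234,800

$234,800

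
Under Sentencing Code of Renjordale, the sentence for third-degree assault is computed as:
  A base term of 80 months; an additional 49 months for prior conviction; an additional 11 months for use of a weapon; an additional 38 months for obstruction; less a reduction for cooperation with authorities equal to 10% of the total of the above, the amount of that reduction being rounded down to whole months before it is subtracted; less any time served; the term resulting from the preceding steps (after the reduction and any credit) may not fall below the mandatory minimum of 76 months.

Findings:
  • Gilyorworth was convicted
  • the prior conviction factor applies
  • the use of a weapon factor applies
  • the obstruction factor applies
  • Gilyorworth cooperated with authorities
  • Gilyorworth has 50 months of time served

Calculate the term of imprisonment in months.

Sentence: 111 months

Prior conviction enhancement: +49 months
Use of a weapon enhancement: +11 months
Obstruction enhancement: +38 months
Adjusted term: 80 months + 49 months + 11 months + 38 months = 178 months
Cooperation with authorities reduction: 10% of 178 months = 17 months (rounded down)
After reduction: 178 − 17 = 161 months
Less time served: 161 months − 50 months = 111 months
Minimum 76 months: 111 months meets the minimum, no increase.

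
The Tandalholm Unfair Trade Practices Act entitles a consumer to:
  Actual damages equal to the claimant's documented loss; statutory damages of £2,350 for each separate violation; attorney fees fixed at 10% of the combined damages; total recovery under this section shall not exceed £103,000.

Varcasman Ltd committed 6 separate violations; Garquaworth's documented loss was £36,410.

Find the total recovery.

Statutory damages: 6 × £2,350 = £14,100
Combined damages: £36,410 + £14,100 = £50,510
Attorney fees: 10% of £50,510 = £5,051
Total before cap: £50,510 + £5,051 = £55,561
Cap at £103,000: £55,561 is within the cap, no reduction.

Total recovery: £55,561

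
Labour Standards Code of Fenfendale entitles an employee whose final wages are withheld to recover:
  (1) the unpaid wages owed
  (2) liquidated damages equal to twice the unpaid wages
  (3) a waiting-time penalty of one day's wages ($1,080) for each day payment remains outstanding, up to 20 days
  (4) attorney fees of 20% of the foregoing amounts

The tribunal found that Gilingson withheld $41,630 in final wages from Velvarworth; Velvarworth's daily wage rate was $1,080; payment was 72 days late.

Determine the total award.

Doubled: 2 × $41,630 = $83,260
Penalty days: min(72, 20) = 20
Waiting-time penalty: 20 × $1,080 = $21,600
Subtotal: $41,630 + $83,260 + $21,600 = $146,490
Attorney fees: 20% of $146,490 = $29,298
Total award: $146,490 + $29,298 = $175,788

$175,788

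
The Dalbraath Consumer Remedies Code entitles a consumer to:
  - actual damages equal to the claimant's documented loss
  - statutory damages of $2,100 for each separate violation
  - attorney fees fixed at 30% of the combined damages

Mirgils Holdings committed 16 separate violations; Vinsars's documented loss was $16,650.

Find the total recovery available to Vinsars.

$65,325

Statutory damages: 16 × $2,100 = $33,600
Combined damages: $16,650 + $33,600 = $50,250
Attorney fees: 30% of $50,250 = $15,075
Total recovery: $50,250 + $15,075 = $65,325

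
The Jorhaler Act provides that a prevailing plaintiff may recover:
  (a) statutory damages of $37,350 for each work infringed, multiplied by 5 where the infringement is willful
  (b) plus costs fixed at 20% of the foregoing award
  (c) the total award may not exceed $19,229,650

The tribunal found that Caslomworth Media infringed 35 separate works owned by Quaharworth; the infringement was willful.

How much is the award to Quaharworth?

Award: $7,843,500

Statutory damages: 35 × $37,350 = $1,307,250
Multiplied by 5: 5 × $1,307,250 = $6,536,250
Costs: 20% of $6,536,250 = $1,307,250
Award plus costs: $6,536,250 + $1,307,250 = $7,843,500
Cap at $19,229,650: $7,843,500 is within the cap, no reduction.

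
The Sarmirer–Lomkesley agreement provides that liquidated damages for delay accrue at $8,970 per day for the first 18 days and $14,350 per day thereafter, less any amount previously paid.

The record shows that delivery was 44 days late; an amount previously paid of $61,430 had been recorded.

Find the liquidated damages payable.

$473,130

First 18 days: 18 × $8,970 = $161,460
Remaining days: (44 − 18) × $14,350 = $373,100
Accrued per-day damages: $161,460 + $373,100 = $534,560
Less amount previously paid: $534,560 − $61,430 = $473,130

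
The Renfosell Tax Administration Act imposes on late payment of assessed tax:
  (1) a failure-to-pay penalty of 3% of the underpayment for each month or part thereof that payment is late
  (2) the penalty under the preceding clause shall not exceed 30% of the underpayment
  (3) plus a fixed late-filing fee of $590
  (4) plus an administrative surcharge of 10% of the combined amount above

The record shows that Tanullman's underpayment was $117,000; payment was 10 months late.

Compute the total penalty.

$39,259

Accrued rate: 3% × 10 = 30%, capped at 30% → 30%
Failure-to-pay penalty: 30% of $117,000 = $35,100
Penalty before surcharge: $35,100 + $590 = $35,690
Administrative surcharge: 10% of $35,690 = $3,569
Total penalty: $35,690 + $3,569 = $39,259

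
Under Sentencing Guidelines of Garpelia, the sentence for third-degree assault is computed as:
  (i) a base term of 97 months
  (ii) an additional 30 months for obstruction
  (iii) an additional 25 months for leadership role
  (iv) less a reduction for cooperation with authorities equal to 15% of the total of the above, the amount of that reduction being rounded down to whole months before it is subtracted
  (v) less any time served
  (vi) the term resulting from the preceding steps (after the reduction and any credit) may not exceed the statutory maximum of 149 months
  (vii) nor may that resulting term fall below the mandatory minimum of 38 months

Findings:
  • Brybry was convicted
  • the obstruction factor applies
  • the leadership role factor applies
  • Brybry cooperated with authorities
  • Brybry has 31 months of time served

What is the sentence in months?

Obstruction enhancement: +30 months
Leadership role enhancement: +25 months
Adjusted term: 97 months + 30 months + 25 months = 152 months
Cooperation with authorities reduction: 15% of 152 months = 22 months (rounded down)
After reduction: 152 − 22 = 130 months
Less time served: 130 months − 31 months = 99 months
Cap at 149 months: 99 months is within the cap, no reduction.
Minimum 38 months: 99 months meets the minimum, no increase.

99 months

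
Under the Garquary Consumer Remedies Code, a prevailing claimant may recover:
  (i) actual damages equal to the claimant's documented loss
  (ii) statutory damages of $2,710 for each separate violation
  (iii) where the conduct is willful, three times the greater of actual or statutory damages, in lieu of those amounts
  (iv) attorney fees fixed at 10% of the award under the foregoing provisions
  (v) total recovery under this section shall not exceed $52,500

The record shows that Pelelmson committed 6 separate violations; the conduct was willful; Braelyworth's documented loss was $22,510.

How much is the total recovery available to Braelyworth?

Statutory damages: 6 × $2,710 = $16,260
Greater of actual damages ($22,510) or statutory damages ($16,260): $22,510
Trebled: 3 × $22,510 = $67,530
Attorney fees: 10% of $67,530 = $6,753
Total before cap: $67,530 + $6,753 = $74,283
Cap at $52,500: $74,283 exceeds the cap → $52,500

Total recovery: $52,500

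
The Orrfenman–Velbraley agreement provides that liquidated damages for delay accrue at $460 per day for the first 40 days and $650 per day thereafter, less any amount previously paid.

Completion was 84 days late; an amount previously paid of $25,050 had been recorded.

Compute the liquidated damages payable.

First 40 days: 40 × $460 = $18,400
Remaining days: (84 − 40) × $650 = $28,600
Accrued per-day damages: $18,400 + $28,600 = $47,000
Less amount previously paid: $47,000 − $25,050 = $21,950

Liquidated damages: $21,950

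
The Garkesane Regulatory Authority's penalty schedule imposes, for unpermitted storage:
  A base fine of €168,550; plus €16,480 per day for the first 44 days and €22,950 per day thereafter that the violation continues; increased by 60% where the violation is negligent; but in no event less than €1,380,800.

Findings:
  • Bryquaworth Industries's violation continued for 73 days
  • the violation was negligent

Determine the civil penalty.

€2,494,752

First 44 days: 44 × €16,480 = €725,120
Remaining days: (73 − 44) × €22,950 = €665,550
Per-day component: €725,120 + €665,550 = €1,390,670
Base plus per-day: €168,550 + €1,390,670 = €1,559,220
Enhancement: 60% of €1,559,220 = €935,532
Enhanced fine: €1,559,220 + €935,532 = €2,494,752
Minimum €1,380,800: €2,494,752 meets the minimum, no increase.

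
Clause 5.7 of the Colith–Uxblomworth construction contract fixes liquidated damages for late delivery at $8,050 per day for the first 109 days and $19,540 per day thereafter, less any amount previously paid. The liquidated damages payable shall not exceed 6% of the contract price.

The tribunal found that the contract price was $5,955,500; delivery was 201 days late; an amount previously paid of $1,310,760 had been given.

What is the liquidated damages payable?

First 109 days: 109 × $8,050 = $877,450
Remaining days: (201 − 109) × $19,540 = $1,797,680
Accrued per-day damages: $877,450 + $1,797,680 = $2,675,130
Less amount previously paid: $2,675,130 − $1,310,760 = $1,364,370
Cap: 6% of $5,955,500 = $357,330
Cap at $357,330: $1,364,370 exceeds the cap → $357,330

$357,330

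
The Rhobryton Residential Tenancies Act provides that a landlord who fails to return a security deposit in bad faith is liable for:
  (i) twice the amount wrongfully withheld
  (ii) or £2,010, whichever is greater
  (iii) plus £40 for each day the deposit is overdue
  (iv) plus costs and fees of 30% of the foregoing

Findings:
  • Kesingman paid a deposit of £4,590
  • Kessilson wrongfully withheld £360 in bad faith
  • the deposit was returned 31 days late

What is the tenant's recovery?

Doubled: 2 × £360 = £720
Minimum £2,010: £720 is below the minimum → £2,010
Late-return penalty: 31 × £40 = £1,240
Damages plus late penalty: £2,010 + £1,240 = £3,250
Costs and fees: 30% of £3,250 = £975
Total recovery: £3,250 + £975 = £4,225

£4,225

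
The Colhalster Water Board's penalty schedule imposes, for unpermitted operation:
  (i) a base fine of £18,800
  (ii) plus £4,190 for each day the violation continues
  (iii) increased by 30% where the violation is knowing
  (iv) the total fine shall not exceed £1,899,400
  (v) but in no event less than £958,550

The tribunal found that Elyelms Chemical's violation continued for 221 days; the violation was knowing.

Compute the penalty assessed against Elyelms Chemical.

£1,228,227

Per-day component: 221 × £4,190 = £925,990
Base plus per-day: £18,800 + £925,990 = £944,790
Enhancement: 30% of £944,790 = £283,437
Enhanced fine: £944,790 + £283,437 = £1,228,227
Cap at £1,899,400: £1,228,227 is within the cap, no reduction.
Minimum £958,550: £1,228,227 meets the minimum, no increase.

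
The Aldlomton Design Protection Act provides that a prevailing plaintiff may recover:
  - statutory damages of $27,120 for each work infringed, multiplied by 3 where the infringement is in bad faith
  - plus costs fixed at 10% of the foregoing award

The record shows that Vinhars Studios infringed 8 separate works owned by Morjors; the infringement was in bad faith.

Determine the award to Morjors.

Statutory damages: 8 × $27,120 = $216,960
Trebled: 3 × $216,960 = $650,880
Costs: 10% of $650,880 = $65,088
Award plus costs: $650,880 + $65,088 = $715,968

$715,968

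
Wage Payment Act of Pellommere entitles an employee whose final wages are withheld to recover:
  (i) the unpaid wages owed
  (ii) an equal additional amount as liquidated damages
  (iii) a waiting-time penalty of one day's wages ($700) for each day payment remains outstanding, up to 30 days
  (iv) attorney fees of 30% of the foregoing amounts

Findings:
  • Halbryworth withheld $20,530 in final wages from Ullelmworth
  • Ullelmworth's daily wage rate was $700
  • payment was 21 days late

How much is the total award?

$72,488

Liquidated damages (equal amount): $20,530
Penalty days: min(21, 30) = 21
Waiting-time penalty: 21 × $700 = $14,700
Subtotal: $20,530 + $20,530 + $14,700 = $55,760
Attorney fees: 30% of $55,760 = $16,728
Total award: $55,760 + $16,728 = $72,488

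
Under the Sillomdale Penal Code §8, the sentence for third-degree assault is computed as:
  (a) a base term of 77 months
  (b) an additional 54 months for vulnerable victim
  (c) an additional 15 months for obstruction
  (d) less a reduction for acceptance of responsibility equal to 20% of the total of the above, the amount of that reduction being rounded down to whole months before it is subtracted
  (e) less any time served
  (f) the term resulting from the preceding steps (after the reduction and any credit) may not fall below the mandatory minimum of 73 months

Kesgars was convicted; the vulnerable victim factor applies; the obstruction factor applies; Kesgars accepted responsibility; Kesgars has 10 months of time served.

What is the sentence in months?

Vulnerable victim enhancement: +54 months
Obstruction enhancement: +15 months
Adjusted term: 77 months + 54 months + 15 months = 146 months
Acceptance of responsibility reduction: 20% of 146 months = 29 months (rounded down)
After reduction: 146 − 29 = 117 months
Less time served: 117 months − 10 months = 107 months
Minimum 73 months: 107 months meets the minimum, no increase.

Sentence: 107 months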